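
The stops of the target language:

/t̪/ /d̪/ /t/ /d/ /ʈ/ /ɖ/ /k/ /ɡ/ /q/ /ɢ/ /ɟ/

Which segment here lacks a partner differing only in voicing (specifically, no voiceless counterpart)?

/ɟ/

Dental: /t̪/ ~ /d̪/
Alveolar: /t/ ~ /d/
Retroflex: /ʈ/ ~ /ɖ/
Velar: /k/ ~ /ɡ/
Uvular: /q/ ~ /ɢ/
Palatal: only /ɟ/ (voiced); no voiceless partner.
So /ɟ/ is the unpaired segment.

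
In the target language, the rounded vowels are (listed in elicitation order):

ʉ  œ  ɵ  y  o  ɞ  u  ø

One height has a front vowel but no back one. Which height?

low-mid

height            front     central   back    
high              y         ʉ         u       
high-mid          ø         ɵ         o       
low-mid           œ         ɞ         —       
Every height has a back member except low-mid, where /ɔ/ would be expected.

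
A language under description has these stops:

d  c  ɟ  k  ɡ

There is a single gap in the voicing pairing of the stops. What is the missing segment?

alveolar: voiceless —, voiced /d/.
palatal: voiceless /c/, voiced /ɟ/.
velar: voiceless /k/, voiced /ɡ/.
The alveolar row has no voiceless member, so the gap is the voiceless alveolar stop /t/.

/t/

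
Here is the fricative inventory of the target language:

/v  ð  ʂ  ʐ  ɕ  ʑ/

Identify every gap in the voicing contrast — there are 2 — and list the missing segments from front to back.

Voiceless: /ʂ/ (retroflex), /ɕ/ (alveolo-palatal).
Voiced: /v/ (labiodental), /ð/ (dental), /ʐ/ (retroflex), /ʑ/ (alveolo-palatal).
Gaps, from front to back: labiodental lacks voiceless (/f/); dental lacks voiceless (/θ/).

/f/, /θ/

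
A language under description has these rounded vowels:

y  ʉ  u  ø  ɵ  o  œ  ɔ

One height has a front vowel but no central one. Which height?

low-mid

high: front /y/, central /ʉ/, back /u/.
high-mid: front /ø/, central /ɵ/, back /o/.
low-mid: front /œ/, central —, back /ɔ/.
Every height has a central member except low-mid, where /ɞ/ would be expected.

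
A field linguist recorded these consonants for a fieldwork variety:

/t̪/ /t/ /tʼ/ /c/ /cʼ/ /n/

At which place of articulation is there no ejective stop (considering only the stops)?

dental

dental: plain /t̪/, ejective —.
alveolar: plain /t/, ejective /tʼ/.
palatal: plain /c/, ejective /cʼ/.
Every place of articulation has an ejective member except dental, where /t̪ʼ/ would be expected.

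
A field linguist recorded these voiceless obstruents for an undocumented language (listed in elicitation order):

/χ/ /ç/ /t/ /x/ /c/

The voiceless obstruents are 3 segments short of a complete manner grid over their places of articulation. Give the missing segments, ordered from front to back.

/s/, /k/, /q/

Stop: /t/ (alveolar), /c/ (palatal).
Fricative: /ç/ (palatal), /x/ (velar), /χ/ (uvular).
Gaps, from front to back: alveolar lacks fricative (/s/); velar lacks stop (/k/); uvular lacks stop (/q/).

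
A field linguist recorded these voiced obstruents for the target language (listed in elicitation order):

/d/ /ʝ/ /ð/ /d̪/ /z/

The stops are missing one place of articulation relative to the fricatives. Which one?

dental: stop /d̪/, fricative /ð/.
alveolar: stop /d/, fricative /z/.
palatal: stop —, fricative /ʝ/.
Every place of articulation has a stop member except palatal, where /ɟ/ would be expected.

palatal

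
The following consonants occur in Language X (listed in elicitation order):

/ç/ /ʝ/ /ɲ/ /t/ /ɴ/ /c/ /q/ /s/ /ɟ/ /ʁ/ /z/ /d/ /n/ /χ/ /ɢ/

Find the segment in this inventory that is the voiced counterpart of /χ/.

/χ/ is a voiceless uvular fricative.
The voiced counterpart is a voiced uvular fricative — in this inventory, /ʁ/.

/ʁ/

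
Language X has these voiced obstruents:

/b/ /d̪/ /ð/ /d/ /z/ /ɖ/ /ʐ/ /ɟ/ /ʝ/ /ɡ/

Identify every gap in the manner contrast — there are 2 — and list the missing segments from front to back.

/β/, /ɣ/

bilabial: stop /b/, fricative —.
dental: stop /d̪/, fricative /ð/.
alveolar: stop /d/, fricative /z/.
retroflex: stop /ɖ/, fricative /ʐ/.
palatal: stop /ɟ/, fricative /ʝ/.
velar: stop /ɡ/, fricative —.
Gaps, from front to back: bilabial lacks fricative (/β/); velar lacks fricative (/ɣ/).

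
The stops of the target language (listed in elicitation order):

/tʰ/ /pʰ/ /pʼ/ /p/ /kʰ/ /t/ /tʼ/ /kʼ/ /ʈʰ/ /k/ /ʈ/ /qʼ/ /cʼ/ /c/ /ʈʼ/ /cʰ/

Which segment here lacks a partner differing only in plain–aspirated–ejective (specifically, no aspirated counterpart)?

/qʼ/

Bilabial: /p/ ~ /pʰ/ ~ /pʼ/
Alveolar: /t/ ~ /tʰ/ ~ /tʼ/
Retroflex: /ʈ/ ~ /ʈʰ/ ~ /ʈʼ/
Palatal: /c/ ~ /cʰ/ ~ /cʼ/
Velar: /k/ ~ /kʰ/ ~ /kʼ/
Uvular: only /qʼ/ (ejective); no aspirated partner.
So /qʼ/ is the unpaired segment.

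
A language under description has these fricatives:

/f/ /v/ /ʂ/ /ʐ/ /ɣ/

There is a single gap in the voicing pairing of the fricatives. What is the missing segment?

/x/

labiodental: voiceless /f/, voiced /v/.
retroflex: voiceless /ʂ/, voiced /ʐ/.
velar: voiceless —, voiced /ɣ/.
The velar row has no voiceless member, so the gap is the voiceless velar fricative /x/.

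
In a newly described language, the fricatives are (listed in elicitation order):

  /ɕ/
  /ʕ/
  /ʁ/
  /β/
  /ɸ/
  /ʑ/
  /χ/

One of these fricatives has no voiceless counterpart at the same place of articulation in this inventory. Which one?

/ʕ/

Bilabial: /ɸ/ ~ /β/
Alveolo-palatal: /ɕ/ ~ /ʑ/
Uvular: /χ/ ~ /ʁ/
Pharyngeal: only /ʕ/ (voiced); no voiceless partner.
So /ʕ/ is the unpaired segment.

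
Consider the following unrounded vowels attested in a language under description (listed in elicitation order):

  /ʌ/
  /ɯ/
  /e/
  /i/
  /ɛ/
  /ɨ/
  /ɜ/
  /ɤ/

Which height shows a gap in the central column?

high-mid

Front: /i/ (high), /e/ (high-mid), /ɛ/ (low-mid).
Central: /ɨ/ (high), /ɜ/ (low-mid).
Back: /ɯ/ (high), /ɤ/ (high-mid), /ʌ/ (low-mid).
Every height has a central member except high-mid, where /ɘ/ would be expected.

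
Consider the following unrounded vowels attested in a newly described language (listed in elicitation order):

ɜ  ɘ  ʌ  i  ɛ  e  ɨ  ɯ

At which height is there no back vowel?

high-mid

Front: /i/ (high), /e/ (high-mid), /ɛ/ (low-mid).
Central: /ɨ/ (high), /ɘ/ (high-mid), /ɜ/ (low-mid).
Back: /ɯ/ (high), /ʌ/ (low-mid).
Every height has a back member except high-mid, where /ɤ/ would be expected.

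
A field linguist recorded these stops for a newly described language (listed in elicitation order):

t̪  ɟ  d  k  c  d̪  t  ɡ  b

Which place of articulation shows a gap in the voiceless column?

bilabial: voiceless —, voiced /b/.
dental: voiceless /t̪/, voiced /d̪/.
alveolar: voiceless /t/, voiced /d/.
palatal: voiceless /c/, voiced /ɟ/.
velar: voiceless /k/, voiced /ɡ/.
Every place of articulation has a voiceless member except bilabial, where /p/ would be expected.

bilabial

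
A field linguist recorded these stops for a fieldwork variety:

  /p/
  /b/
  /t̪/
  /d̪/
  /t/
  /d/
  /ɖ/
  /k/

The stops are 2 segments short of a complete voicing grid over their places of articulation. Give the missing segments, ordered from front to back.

Voiceless: /p/ (bilabial), /t̪/ (dental), /t/ (alveolar), /k/ (velar).
Voiced: /b/ (bilabial), /d̪/ (dental), /d/ (alveolar), /ɖ/ (retroflex).
Gaps, from front to back: retroflex lacks voiceless (/ʈ/); velar lacks voiced (/ɡ/).

/ʈ/, /ɡ/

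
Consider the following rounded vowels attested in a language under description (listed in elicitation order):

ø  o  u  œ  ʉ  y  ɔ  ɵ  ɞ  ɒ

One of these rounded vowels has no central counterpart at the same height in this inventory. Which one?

/ɒ/

High: /y/ ~ /ʉ/ ~ /u/
High-mid: /ø/ ~ /ɵ/ ~ /o/
Low-mid: /œ/ ~ /ɞ/ ~ /ɔ/
Low: only /ɒ/ (back); no central partner.
So /ɒ/ is the unpaired segment.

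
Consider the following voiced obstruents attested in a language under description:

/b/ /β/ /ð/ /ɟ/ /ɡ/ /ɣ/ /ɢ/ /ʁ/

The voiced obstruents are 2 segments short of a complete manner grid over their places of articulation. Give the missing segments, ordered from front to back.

/d̪/, /ʝ/

place of articulation  stop      fricative
bilabial          b         β       
dental            —         ð       
palatal           ɟ         —       
velar             ɡ         ɣ       
uvular            ɢ         ʁ       
Gaps, from front to back: dental lacks stop (/d̪/); palatal lacks fricative (/ʝ/).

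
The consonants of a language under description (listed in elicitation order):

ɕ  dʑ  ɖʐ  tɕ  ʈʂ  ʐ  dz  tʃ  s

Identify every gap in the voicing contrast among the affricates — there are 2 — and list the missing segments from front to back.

/ts/, /dʒ/

place of articulation  voiceless  voiced  
alveolar          —         dz      
postalveolar      tʃ        —       
retroflex         ʈʂ        ɖʐ      
alveolo-palatal   tɕ        dʑ      
Gaps, from front to back: alveolar lacks voiceless (/ts/); postalveolar lacks voiced (/dʒ/).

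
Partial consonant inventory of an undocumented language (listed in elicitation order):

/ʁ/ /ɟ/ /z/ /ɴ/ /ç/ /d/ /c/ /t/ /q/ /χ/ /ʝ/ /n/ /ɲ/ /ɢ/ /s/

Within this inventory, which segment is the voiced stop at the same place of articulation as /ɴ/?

/ɴ/ is an uvular nasal.
The voiced stop at the same place is a voiced uvular stop — in this inventory, /ɢ/.

/ɢ/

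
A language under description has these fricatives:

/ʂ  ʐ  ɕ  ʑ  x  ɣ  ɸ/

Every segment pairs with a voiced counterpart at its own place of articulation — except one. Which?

/ɸ/

Retroflex: /ʂ/ ~ /ʐ/
Alveolo-palatal: /ɕ/ ~ /ʑ/
Velar: /x/ ~ /ɣ/
Bilabial: only /ɸ/ (voiceless); no voiced partner.
So /ɸ/ is the unpaired segment.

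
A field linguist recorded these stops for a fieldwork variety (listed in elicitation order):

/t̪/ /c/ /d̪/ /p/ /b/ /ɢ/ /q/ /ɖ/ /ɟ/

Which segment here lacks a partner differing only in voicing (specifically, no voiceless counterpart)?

/ɖ/

Bilabial: /p/ ~ /b/
Dental: /t̪/ ~ /d̪/
Palatal: /c/ ~ /ɟ/
Uvular: /q/ ~ /ɢ/
Retroflex: only /ɖ/ (voiced); no voiceless partner.
So /ɖ/ is the unpaired segment.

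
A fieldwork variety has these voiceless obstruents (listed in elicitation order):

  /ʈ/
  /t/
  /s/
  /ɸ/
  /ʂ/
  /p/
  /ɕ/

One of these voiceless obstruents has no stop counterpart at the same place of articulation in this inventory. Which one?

Bilabial: /p/ ~ /ɸ/
Alveolar: /t/ ~ /s/
Retroflex: /ʈ/ ~ /ʂ/
Alveolo-palatal: only /ɕ/ (fricative); no stop partner.
So /ɕ/ is the unpaired segment.

/ɕ/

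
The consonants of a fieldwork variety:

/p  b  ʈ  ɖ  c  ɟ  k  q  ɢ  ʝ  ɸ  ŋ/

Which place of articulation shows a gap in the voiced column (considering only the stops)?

bilabial: voiceless /p/, voiced /b/.
retroflex: voiceless /ʈ/, voiced /ɖ/.
palatal: voiceless /c/, voiced /ɟ/.
velar: voiceless /k/, voiced —.
uvular: voiceless /q/, voiced /ɢ/.
Every place of articulation has a voiced member except velar, where /ɡ/ would be expected.

velar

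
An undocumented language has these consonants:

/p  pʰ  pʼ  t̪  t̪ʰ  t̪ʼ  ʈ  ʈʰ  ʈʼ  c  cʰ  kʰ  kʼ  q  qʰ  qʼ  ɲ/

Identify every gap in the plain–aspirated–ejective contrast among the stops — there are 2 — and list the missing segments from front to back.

Plain: /p/ (bilabial), /t̪/ (dental), /ʈ/ (retroflex), /c/ (palatal), /q/ (uvular).
Aspirated: /pʰ/ (bilabial), /t̪ʰ/ (dental), /ʈʰ/ (retroflex), /cʰ/ (palatal), /kʰ/ (velar), /qʰ/ (uvular).
Ejective: /pʼ/ (bilabial), /t̪ʼ/ (dental), /ʈʼ/ (retroflex), /kʼ/ (velar), /qʼ/ (uvular).
Gaps, from front to back: palatal lacks ejective (/cʼ/); velar lacks plain (/k/).

/cʼ/, /k/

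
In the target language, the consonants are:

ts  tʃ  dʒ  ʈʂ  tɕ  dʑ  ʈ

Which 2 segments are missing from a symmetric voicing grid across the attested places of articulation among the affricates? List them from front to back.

/dz/, /ɖʐ/

place of articulation  voiceless  voiced  
alveolar          ts        —       
postalveolar      tʃ        dʒ      
retroflex         ʈʂ        —       
alveolo-palatal   tɕ        dʑ      
Gaps, from front to back: alveolar lacks voiced (/dz/); retroflex lacks voiced (/ɖʐ/).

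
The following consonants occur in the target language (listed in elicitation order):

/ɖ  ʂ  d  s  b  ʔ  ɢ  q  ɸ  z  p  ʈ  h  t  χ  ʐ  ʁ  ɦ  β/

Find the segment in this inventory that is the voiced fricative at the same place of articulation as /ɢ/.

/ʁ/

/ɢ/ is a voiced uvular stop.
The voiced fricative at the same place is a voiced uvular fricative — in this inventory, /ʁ/.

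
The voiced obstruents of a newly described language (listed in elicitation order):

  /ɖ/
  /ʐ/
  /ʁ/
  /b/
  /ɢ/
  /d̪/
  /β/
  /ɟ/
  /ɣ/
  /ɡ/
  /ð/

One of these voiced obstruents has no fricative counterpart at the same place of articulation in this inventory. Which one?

/ɟ/

Bilabial: /b/ ~ /β/
Dental: /d̪/ ~ /ð/
Retroflex: /ɖ/ ~ /ʐ/
Velar: /ɡ/ ~ /ɣ/
Uvular: /ɢ/ ~ /ʁ/
Palatal: only /ɟ/ (stop); no fricative partner.
So /ɟ/ is the unpaired segment.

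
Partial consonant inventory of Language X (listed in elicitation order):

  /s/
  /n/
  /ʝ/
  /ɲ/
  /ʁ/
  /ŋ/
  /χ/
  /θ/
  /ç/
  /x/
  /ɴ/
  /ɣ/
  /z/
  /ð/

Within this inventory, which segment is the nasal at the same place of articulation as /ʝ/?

/ʝ/ is a voiced palatal fricative.
The nasal at the same place is a palatal nasal — in this inventory, /ɲ/.

/ɲ/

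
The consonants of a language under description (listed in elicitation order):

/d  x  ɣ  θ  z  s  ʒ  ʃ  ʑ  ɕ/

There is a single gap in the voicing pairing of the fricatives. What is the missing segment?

Voiceless: /θ/ (dental), /s/ (alveolar), /ʃ/ (postalveolar), /ɕ/ (alveolo-palatal), /x/ (velar).
Voiced: /z/ (alveolar), /ʒ/ (postalveolar), /ʑ/ (alveolo-palatal), /ɣ/ (velar).
The dental row has no voiced member, so the gap is the voiced dental fricative /ð/.

/ð/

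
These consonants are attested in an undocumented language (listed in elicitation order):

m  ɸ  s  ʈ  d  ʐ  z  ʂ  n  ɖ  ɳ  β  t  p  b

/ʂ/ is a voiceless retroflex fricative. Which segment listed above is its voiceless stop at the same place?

The voiceless stop at the same place is a voiceless retroflex stop — in this inventory, /ʈ/.

/ʈ/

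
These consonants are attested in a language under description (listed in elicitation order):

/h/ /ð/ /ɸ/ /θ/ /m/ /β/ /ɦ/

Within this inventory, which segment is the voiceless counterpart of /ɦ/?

/h/

/ɦ/ is a voiced glottal fricative.
The voiceless counterpart is a voiceless glottal fricative — in this inventory, /h/.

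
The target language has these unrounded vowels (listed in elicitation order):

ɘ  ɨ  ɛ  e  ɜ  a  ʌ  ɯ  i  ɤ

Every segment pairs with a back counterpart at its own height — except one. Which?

/a/

High: /i/ ~ /ɨ/ ~ /ɯ/
High-mid: /e/ ~ /ɘ/ ~ /ɤ/
Low-mid: /ɛ/ ~ /ɜ/ ~ /ʌ/
Low: only /a/ (front); no back partner.
So /a/ is the unpaired segment.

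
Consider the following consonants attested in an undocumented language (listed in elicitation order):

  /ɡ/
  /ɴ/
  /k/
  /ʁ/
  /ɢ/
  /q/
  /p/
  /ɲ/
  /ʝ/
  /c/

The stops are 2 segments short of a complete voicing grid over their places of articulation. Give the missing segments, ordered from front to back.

/b/, /ɟ/

place of articulation  voiceless  voiced  
bilabial          p         —       
palatal           c         —       
velar             k         ɡ       
uvular            q         ɢ       
Gaps, from front to back: bilabial lacks voiced (/b/); palatal lacks voiced (/ɟ/).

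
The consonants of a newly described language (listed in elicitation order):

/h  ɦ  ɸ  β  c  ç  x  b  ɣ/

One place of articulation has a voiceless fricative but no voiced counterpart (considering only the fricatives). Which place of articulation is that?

Voiceless: /ɸ/ (bilabial), /ç/ (palatal), /x/ (velar), /h/ (glottal).
Voiced: /β/ (bilabial), /ɣ/ (velar), /ɦ/ (glottal).
Every place of articulation has a voiced member except palatal, where /ʝ/ would be expected.

palatal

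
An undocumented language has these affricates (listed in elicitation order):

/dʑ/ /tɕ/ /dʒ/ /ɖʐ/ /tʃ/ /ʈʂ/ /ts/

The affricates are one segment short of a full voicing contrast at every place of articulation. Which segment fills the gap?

/dz/

place of articulation  voiceless  voiced  
alveolar          ts        —       
postalveolar      tʃ        dʒ      
retroflex         ʈʂ        ɖʐ      
alveolo-palatal   tɕ        dʑ      
The alveolar row has no voiced member, so the gap is the voiced alveolar affricate /dz/.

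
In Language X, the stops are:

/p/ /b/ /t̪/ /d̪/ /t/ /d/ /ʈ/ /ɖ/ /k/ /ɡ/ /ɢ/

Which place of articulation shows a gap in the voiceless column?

Voiceless: /p/ (bilabial), /t̪/ (dental), /t/ (alveolar), /ʈ/ (retroflex), /k/ (velar).
Voiced: /b/ (bilabial), /d̪/ (dental), /d/ (alveolar), /ɖ/ (retroflex), /ɡ/ (velar), /ɢ/ (uvular).
Every place of articulation has a voiceless member except uvular, where /q/ would be expected.

uvular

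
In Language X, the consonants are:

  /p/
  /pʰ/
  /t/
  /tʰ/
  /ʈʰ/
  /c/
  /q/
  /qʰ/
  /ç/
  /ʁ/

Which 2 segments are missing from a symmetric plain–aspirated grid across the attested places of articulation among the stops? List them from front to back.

place of articulation  plain     aspirated
bilabial          p         pʰ      
alveolar          t         tʰ      
retroflex         —         ʈʰ      
palatal           c         —       
uvular            q         qʰ      
Gaps, from front to back: retroflex lacks plain (/ʈ/); palatal lacks aspirated (/cʰ/).

/ʈ/, /cʰ/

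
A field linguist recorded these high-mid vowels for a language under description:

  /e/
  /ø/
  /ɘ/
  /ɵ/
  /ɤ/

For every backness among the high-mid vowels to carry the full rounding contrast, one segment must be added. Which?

front: unrounded /e/, rounded /ø/.
central: unrounded /ɘ/, rounded /ɵ/.
back: unrounded /ɤ/, rounded —.
The back row has no rounded member, so the gap is the back rounded vowel /o/.

/o/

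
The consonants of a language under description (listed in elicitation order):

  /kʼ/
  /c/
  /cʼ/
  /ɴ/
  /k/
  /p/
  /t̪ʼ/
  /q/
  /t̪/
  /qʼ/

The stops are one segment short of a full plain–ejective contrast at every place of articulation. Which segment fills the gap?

/pʼ/

place of articulation  plain     ejective
bilabial          p         —       
dental            t̪        t̪ʼ     
palatal           c         cʼ      
velar             k         kʼ      
uvular            q         qʼ      
The bilabial row has no ejective member, so the gap is the ejective bilabial stop /pʼ/.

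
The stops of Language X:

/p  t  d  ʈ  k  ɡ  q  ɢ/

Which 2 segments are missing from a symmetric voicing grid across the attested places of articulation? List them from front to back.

bilabial: voiceless /p/, voiced —.
alveolar: voiceless /t/, voiced /d/.
retroflex: voiceless /ʈ/, voiced —.
velar: voiceless /k/, voiced /ɡ/.
uvular: voiceless /q/, voiced /ɢ/.
Gaps, from front to back: bilabial lacks voiced (/b/); retroflex lacks voiced (/ɖ/).

/b/, /ɖ/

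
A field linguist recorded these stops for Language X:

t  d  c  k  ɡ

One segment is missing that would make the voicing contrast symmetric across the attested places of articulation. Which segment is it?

alveolar: voiceless /t/, voiced /d/.
palatal: voiceless /c/, voiced —.
velar: voiceless /k/, voiced /ɡ/.
The palatal row has no voiced member, so the gap is the voiced palatal stop /ɟ/.

/ɟ/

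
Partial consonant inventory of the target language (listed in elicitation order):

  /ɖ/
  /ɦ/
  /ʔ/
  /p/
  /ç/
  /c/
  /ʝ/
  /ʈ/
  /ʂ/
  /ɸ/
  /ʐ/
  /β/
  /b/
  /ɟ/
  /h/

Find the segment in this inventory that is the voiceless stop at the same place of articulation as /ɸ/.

/ɸ/ is a voiceless bilabial fricative.
The voiceless stop at the same place is a voiceless bilabial stop — in this inventory, /p/.

/p/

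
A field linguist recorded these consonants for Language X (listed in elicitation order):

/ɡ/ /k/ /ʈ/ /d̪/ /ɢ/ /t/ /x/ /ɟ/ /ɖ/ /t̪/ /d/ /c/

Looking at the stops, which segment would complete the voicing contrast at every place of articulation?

Voiceless: /t̪/ (dental), /t/ (alveolar), /ʈ/ (retroflex), /c/ (palatal), /k/ (velar).
Voiced: /d̪/ (dental), /d/ (alveolar), /ɖ/ (retroflex), /ɟ/ (palatal), /ɡ/ (velar), /ɢ/ (uvular).
The uvular row has no voiceless member, so the gap is the voiceless uvular stop /q/.

/q/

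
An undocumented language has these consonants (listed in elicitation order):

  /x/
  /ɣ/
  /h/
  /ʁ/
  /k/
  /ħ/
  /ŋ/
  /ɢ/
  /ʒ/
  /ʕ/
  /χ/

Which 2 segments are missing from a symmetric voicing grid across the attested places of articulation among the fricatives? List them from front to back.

/ʃ/, /ɦ/

postalveolar: voiceless —, voiced /ʒ/.
velar: voiceless /x/, voiced /ɣ/.
uvular: voiceless /χ/, voiced /ʁ/.
pharyngeal: voiceless /ħ/, voiced /ʕ/.
glottal: voiceless /h/, voiced —.
Gaps, from front to back: postalveolar lacks voiceless (/ʃ/); glottal lacks voiced (/ɦ/).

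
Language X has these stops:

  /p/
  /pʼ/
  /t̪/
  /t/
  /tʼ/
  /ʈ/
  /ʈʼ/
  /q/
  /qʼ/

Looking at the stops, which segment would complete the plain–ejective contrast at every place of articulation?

Plain: /p/ (bilabial), /t̪/ (dental), /t/ (alveolar), /ʈ/ (retroflex), /q/ (uvular).
Ejective: /pʼ/ (bilabial), /tʼ/ (alveolar), /ʈʼ/ (retroflex), /qʼ/ (uvular).
The dental row has no ejective member, so the gap is the ejective dental stop /t̪ʼ/.

/t̪ʼ/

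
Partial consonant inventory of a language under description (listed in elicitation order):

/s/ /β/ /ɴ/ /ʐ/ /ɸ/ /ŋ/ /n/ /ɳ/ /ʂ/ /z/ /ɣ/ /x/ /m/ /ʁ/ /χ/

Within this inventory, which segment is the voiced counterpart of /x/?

/x/ is a voiceless velar fricative.
The voiced counterpart is a voiced velar fricative — in this inventory, /ɣ/.

/ɣ/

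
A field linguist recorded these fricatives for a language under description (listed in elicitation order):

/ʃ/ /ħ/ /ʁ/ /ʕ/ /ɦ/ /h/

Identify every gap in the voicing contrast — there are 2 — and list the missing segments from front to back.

/ʒ/, /χ/

postalveolar: voiceless /ʃ/, voiced —.
uvular: voiceless —, voiced /ʁ/.
pharyngeal: voiceless /ħ/, voiced /ʕ/.
glottal: voiceless /h/, voiced /ɦ/.
Gaps, from front to back: postalveolar lacks voiced (/ʒ/); uvular lacks voiceless (/χ/).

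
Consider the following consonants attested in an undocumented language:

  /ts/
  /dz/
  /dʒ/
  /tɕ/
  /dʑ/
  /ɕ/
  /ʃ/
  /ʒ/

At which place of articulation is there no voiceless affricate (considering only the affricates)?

postalveolar

Voiceless: /ts/ (alveolar), /tɕ/ (alveolo-palatal).
Voiced: /dz/ (alveolar), /dʒ/ (postalveolar), /dʑ/ (alveolo-palatal).
Every place of articulation has a voiceless member except postalveolar, where /tʃ/ would be expected.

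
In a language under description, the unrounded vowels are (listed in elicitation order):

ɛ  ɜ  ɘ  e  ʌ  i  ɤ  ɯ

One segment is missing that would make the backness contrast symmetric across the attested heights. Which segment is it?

/ɨ/

high: front /i/, central —, back /ɯ/.
high-mid: front /e/, central /ɘ/, back /ɤ/.
low-mid: front /ɛ/, central /ɜ/, back /ʌ/.
The high row has no central member, so the gap is the high central unrounded vowel /ɨ/.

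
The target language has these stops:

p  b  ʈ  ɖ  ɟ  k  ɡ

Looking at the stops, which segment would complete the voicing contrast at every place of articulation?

/c/

bilabial: voiceless /p/, voiced /b/.
retroflex: voiceless /ʈ/, voiced /ɖ/.
palatal: voiceless —, voiced /ɟ/.
velar: voiceless /k/, voiced /ɡ/.
The palatal row has no voiceless member, so the gap is the voiceless palatal stop /c/.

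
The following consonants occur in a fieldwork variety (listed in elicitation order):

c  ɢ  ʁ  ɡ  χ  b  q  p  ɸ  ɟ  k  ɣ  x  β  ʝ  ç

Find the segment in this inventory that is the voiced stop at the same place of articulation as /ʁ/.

/ɢ/

/ʁ/ is a voiced uvular fricative.
The voiced stop at the same place is a voiced uvular stop — in this inventory, /ɢ/.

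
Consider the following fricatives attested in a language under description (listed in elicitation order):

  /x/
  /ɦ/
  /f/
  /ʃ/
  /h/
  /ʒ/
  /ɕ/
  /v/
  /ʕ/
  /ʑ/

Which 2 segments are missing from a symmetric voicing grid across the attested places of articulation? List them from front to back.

/ɣ/, /ħ/

Voiceless: /f/ (labiodental), /ʃ/ (postalveolar), /ɕ/ (alveolo-palatal), /x/ (velar), /h/ (glottal).
Voiced: /v/ (labiodental), /ʒ/ (postalveolar), /ʑ/ (alveolo-palatal), /ʕ/ (pharyngeal), /ɦ/ (glottal).
Gaps, from front to back: velar lacks voiced (/ɣ/); pharyngeal lacks voiceless (/ħ/).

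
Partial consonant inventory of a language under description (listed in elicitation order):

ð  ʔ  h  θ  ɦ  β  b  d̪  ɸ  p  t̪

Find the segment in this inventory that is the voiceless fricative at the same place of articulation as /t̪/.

/t̪/ is a voiceless dental stop.
The voiceless fricative at the same place is a voiceless dental fricative — in this inventory, /θ/.

/θ/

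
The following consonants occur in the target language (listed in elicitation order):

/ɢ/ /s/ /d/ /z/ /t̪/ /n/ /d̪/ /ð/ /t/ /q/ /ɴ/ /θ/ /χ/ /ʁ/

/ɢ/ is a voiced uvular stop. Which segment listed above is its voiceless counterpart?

/q/

The voiceless counterpart is a voiceless uvular stop — in this inventory, /q/.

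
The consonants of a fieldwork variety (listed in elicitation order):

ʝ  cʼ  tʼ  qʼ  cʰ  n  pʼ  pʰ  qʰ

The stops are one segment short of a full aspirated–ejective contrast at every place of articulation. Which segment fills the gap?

place of articulation  aspirated  ejective
bilabial          pʰ        pʼ      
alveolar          —         tʼ      
palatal           cʰ        cʼ      
uvular            qʰ        qʼ      
The alveolar row has no aspirated member, so the gap is the aspirated alveolar stop /tʰ/.

/tʰ/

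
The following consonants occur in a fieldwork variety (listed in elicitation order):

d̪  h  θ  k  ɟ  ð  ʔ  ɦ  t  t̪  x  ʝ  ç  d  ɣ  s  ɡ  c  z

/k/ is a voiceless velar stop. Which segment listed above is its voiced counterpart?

The voiced counterpart is a voiced velar stop — in this inventory, /ɡ/.

/ɡ/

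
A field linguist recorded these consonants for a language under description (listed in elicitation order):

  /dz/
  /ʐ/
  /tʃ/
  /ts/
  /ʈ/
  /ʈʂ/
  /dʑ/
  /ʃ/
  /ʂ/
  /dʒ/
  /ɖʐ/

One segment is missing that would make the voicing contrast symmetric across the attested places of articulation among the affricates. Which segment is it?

/tɕ/

Voiceless: /ts/ (alveolar), /tʃ/ (postalveolar), /ʈʂ/ (retroflex).
Voiced: /dz/ (alveolar), /dʒ/ (postalveolar), /ɖʐ/ (retroflex), /dʑ/ (alveolo-palatal).
The alveolo-palatal row has no voiceless member, so the gap is the voiceless alveolo-palatal affricate /tɕ/.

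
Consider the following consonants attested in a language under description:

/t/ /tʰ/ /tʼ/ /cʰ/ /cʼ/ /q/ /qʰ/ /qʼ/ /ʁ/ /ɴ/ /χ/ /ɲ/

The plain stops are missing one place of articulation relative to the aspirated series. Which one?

alveolar: plain /t/, aspirated /tʰ/, ejective /tʼ/.
palatal: plain —, aspirated /cʰ/, ejective /cʼ/.
uvular: plain /q/, aspirated /qʰ/, ejective /qʼ/.
Every place of articulation has a plain member except palatal, where /c/ would be expected.

palatal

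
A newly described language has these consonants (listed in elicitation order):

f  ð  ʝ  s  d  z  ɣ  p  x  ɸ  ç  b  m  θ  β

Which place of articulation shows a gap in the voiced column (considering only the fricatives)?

Voiceless: /ɸ/ (bilabial), /f/ (labiodental), /θ/ (dental), /s/ (alveolar), /ç/ (palatal), /x/ (velar).
Voiced: /β/ (bilabial), /ð/ (dental), /z/ (alveolar), /ʝ/ (palatal), /ɣ/ (velar).
Every place of articulation has a voiced member except labiodental, where /v/ would be expected.

labiodental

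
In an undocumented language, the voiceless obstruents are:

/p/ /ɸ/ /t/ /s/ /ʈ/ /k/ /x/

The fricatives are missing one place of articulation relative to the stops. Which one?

retroflex

bilabial: stop /p/, fricative /ɸ/.
alveolar: stop /t/, fricative /s/.
retroflex: stop /ʈ/, fricative —.
velar: stop /k/, fricative /x/.
Every place of articulation has a fricative member except retroflex, where /ʂ/ would be expected.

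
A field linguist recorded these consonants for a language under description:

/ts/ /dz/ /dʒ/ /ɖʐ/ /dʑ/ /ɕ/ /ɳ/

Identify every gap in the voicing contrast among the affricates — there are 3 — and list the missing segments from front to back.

/tʃ/, /ʈʂ/, /tɕ/

alveolar: voiceless /ts/, voiced /dz/.
postalveolar: voiceless —, voiced /dʒ/.
retroflex: voiceless —, voiced /ɖʐ/.
alveolo-palatal: voiceless —, voiced /dʑ/.
Gaps, from front to back: postalveolar lacks voiceless (/tʃ/); retroflex lacks voiceless (/ʈʂ/); alveolo-palatal lacks voiceless (/tɕ/).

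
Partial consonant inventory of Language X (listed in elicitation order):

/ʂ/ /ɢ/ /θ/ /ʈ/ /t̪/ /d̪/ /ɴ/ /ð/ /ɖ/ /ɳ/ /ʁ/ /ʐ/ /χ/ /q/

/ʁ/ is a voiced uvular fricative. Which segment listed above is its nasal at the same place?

/ɴ/

The nasal at the same place is an uvular nasal — in this inventory, /ɴ/.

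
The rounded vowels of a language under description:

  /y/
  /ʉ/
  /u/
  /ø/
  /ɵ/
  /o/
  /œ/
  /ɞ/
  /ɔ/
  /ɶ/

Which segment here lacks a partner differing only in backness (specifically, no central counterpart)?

High: /y/ ~ /ʉ/ ~ /u/
High-mid: /ø/ ~ /ɵ/ ~ /o/
Low-mid: /œ/ ~ /ɞ/ ~ /ɔ/
Low: only /ɶ/ (front); no central partner.
So /ɶ/ is the unpaired segment.

/ɶ/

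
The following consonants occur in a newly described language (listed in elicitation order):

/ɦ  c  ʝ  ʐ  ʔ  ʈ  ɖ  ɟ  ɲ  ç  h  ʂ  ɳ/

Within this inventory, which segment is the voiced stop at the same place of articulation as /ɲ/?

/ɲ/ is a palatal nasal.
The voiced stop at the same place is a voiced palatal stop — in this inventory, /ɟ/.

/ɟ/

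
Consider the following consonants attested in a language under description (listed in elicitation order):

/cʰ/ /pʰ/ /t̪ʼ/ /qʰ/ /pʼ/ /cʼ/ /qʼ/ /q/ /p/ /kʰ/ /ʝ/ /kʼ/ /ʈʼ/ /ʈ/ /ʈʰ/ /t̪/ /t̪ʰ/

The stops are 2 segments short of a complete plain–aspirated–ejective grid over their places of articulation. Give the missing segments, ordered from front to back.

/c/, /k/

place of articulation  plain     aspirated  ejective
bilabial          p         pʰ        pʼ      
dental            t̪        t̪ʰ       t̪ʼ     
retroflex         ʈ         ʈʰ        ʈʼ      
palatal           —         cʰ        cʼ      
velar             —         kʰ        kʼ      
uvular            q         qʰ        qʼ      
Gaps, from front to back: palatal lacks plain (/c/); velar lacks plain (/k/).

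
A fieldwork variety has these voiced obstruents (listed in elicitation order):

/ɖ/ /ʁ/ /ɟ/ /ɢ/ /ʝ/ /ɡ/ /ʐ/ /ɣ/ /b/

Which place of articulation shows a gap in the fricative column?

bilabial

bilabial: stop /b/, fricative —.
retroflex: stop /ɖ/, fricative /ʐ/.
palatal: stop /ɟ/, fricative /ʝ/.
velar: stop /ɡ/, fricative /ɣ/.
uvular: stop /ɢ/, fricative /ʁ/.
Every place of articulation has a fricative member except bilabial, where /β/ would be expected.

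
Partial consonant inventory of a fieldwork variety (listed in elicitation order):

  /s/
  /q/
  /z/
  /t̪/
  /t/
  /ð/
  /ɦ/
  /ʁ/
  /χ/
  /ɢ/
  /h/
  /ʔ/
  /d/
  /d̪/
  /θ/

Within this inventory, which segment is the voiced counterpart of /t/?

/d/

/t/ is a voiceless alveolar stop.
The voiced counterpart is a voiced alveolar stop — in this inventory, /d/.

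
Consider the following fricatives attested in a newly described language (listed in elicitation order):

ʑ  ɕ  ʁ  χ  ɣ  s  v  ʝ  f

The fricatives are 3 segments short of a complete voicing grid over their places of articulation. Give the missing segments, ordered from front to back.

labiodental: voiceless /f/, voiced /v/.
alveolar: voiceless /s/, voiced —.
alveolo-palatal: voiceless /ɕ/, voiced /ʑ/.
palatal: voiceless —, voiced /ʝ/.
velar: voiceless —, voiced /ɣ/.
uvular: voiceless /χ/, voiced /ʁ/.
Gaps, from front to back: alveolar lacks voiced (/z/); palatal lacks voiceless (/ç/); velar lacks voiceless (/x/).

/z/, /ç/, /x/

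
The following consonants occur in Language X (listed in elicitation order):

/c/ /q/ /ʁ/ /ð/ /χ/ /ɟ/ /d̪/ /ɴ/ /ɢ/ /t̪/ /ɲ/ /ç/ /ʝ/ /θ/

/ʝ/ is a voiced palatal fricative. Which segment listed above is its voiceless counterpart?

The voiceless counterpart is a voiceless palatal fricative — in this inventory, /ç/.

/ç/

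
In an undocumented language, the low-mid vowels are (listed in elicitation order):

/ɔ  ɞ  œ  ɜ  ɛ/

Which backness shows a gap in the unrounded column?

Unrounded: /ɛ/ (front), /ɜ/ (central).
Rounded: /œ/ (front), /ɞ/ (central), /ɔ/ (back).
Every backness has an unrounded member except back, where /ʌ/ would be expected.

back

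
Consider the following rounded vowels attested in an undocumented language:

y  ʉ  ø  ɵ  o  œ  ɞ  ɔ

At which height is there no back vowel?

high

high: front /y/, central /ʉ/, back —.
high-mid: front /ø/, central /ɵ/, back /o/.
low-mid: front /œ/, central /ɞ/, back /ɔ/.
Every height has a back member except high, where /u/ would be expected.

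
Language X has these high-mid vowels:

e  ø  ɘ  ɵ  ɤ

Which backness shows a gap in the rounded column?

back

Unrounded: /e/ (front), /ɘ/ (central), /ɤ/ (back).
Rounded: /ø/ (front), /ɵ/ (central).
Every backness has a rounded member except back, where /o/ would be expected.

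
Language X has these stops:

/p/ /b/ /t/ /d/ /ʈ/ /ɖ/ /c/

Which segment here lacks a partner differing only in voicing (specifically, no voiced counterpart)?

Bilabial: /p/ ~ /b/
Alveolar: /t/ ~ /d/
Retroflex: /ʈ/ ~ /ɖ/
Palatal: only /c/ (voiceless); no voiced partner.
So /c/ is the unpaired segment.

/c/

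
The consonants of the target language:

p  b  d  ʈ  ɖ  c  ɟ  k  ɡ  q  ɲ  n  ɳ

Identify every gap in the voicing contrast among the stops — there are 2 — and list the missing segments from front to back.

/t/, /ɢ/

place of articulation  voiceless  voiced  
bilabial          p         b       
alveolar          —         d       
retroflex         ʈ         ɖ       
palatal           c         ɟ       
velar             k         ɡ       
uvular            q         —       
Gaps, from front to back: alveolar lacks voiceless (/t/); uvular lacks voiced (/ɢ/).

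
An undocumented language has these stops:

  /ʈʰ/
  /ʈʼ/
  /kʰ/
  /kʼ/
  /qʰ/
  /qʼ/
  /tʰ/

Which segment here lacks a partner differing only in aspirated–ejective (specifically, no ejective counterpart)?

Retroflex: /ʈʰ/ ~ /ʈʼ/
Velar: /kʰ/ ~ /kʼ/
Uvular: /qʰ/ ~ /qʼ/
Alveolar: only /tʰ/ (aspirated); no ejective partner.
So /tʰ/ is the unpaired segment.

/tʰ/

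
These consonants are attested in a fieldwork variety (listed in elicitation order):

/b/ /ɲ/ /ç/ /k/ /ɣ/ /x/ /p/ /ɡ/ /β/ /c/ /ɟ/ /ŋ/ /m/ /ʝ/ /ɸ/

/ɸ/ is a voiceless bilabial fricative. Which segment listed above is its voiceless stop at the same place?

/p/

The voiceless stop at the same place is a voiceless bilabial stop — in this inventory, /p/.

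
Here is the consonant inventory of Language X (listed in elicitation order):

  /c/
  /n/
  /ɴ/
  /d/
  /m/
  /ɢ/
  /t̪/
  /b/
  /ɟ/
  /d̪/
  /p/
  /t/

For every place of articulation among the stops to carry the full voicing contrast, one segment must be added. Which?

/q/

bilabial: voiceless /p/, voiced /b/.
dental: voiceless /t̪/, voiced /d̪/.
alveolar: voiceless /t/, voiced /d/.
palatal: voiceless /c/, voiced /ɟ/.
uvular: voiceless —, voiced /ɢ/.
The uvular row has no voiceless member, so the gap is the voiceless uvular stop /q/.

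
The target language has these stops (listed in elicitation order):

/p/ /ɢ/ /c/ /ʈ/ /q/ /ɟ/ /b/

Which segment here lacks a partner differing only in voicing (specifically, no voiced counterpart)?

Bilabial: /p/ ~ /b/
Palatal: /c/ ~ /ɟ/
Uvular: /q/ ~ /ɢ/
Retroflex: only /ʈ/ (voiceless); no voiced partner.
So /ʈ/ is the unpaired segment.

/ʈ/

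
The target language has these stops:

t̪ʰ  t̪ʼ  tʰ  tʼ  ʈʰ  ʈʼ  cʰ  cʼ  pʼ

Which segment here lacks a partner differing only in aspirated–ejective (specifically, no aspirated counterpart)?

Dental: /t̪ʰ/ ~ /t̪ʼ/
Alveolar: /tʰ/ ~ /tʼ/
Retroflex: /ʈʰ/ ~ /ʈʼ/
Palatal: /cʰ/ ~ /cʼ/
Bilabial: only /pʼ/ (ejective); no aspirated partner.
So /pʼ/ is the unpaired segment.

/pʼ/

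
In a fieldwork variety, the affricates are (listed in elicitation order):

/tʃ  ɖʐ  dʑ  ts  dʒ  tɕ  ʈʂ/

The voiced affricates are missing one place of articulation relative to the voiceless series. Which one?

alveolar

alveolar: voiceless /ts/, voiced —.
postalveolar: voiceless /tʃ/, voiced /dʒ/.
retroflex: voiceless /ʈʂ/, voiced /ɖʐ/.
alveolo-palatal: voiceless /tɕ/, voiced /dʑ/.
Every place of articulation has a voiced member except alveolar, where /dz/ would be expected.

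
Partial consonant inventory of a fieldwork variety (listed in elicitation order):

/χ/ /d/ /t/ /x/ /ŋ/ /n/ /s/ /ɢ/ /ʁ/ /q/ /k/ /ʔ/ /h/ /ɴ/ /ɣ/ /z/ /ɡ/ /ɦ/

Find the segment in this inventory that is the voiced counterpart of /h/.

/h/ is a voiceless glottal fricative.
The voiced counterpart is a voiced glottal fricative — in this inventory, /ɦ/.

/ɦ/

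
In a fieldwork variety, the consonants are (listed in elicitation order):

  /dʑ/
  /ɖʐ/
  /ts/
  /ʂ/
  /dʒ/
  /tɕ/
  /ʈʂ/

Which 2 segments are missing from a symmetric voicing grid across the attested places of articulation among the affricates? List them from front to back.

Voiceless: /ts/ (alveolar), /ʈʂ/ (retroflex), /tɕ/ (alveolo-palatal).
Voiced: /dʒ/ (postalveolar), /ɖʐ/ (retroflex), /dʑ/ (alveolo-palatal).
Gaps, from front to back: alveolar lacks voiced (/dz/); postalveolar lacks voiceless (/tʃ/).

/dz/, /tʃ/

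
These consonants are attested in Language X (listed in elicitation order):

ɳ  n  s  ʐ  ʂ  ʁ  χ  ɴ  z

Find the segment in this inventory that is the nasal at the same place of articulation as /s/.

/n/

/s/ is a voiceless alveolar fricative.
The nasal at the same place is an alveolar nasal — in this inventory, /n/.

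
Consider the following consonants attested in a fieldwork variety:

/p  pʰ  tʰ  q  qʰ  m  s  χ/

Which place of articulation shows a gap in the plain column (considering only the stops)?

bilabial: plain /p/, aspirated /pʰ/.
alveolar: plain —, aspirated /tʰ/.
uvular: plain /q/, aspirated /qʰ/.
Every place of articulation has a plain member except alveolar, where /t/ would be expected.

alveolar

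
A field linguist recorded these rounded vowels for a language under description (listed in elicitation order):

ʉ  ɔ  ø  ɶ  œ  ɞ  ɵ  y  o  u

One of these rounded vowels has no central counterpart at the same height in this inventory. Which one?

/ɶ/

High: /y/ ~ /ʉ/ ~ /u/
High-mid: /ø/ ~ /ɵ/ ~ /o/
Low-mid: /œ/ ~ /ɞ/ ~ /ɔ/
Low: only /ɶ/ (front); no central partner.
So /ɶ/ is the unpaired segment.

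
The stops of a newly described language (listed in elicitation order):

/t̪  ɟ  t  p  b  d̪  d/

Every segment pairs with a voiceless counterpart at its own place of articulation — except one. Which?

/ɟ/

Bilabial: /p/ ~ /b/
Dental: /t̪/ ~ /d̪/
Alveolar: /t/ ~ /d/
Palatal: only /ɟ/ (voiced); no voiceless partner.
So /ɟ/ is the unpaired segment.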